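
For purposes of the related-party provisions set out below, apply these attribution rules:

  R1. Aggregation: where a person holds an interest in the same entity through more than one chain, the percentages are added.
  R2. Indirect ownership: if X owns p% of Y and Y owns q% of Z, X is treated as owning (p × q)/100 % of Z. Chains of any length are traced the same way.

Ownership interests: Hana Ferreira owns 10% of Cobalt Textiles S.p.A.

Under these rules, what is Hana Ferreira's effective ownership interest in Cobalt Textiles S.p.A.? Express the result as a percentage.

10%

Direct interest in Cobalt Textiles S.p.A: 10%.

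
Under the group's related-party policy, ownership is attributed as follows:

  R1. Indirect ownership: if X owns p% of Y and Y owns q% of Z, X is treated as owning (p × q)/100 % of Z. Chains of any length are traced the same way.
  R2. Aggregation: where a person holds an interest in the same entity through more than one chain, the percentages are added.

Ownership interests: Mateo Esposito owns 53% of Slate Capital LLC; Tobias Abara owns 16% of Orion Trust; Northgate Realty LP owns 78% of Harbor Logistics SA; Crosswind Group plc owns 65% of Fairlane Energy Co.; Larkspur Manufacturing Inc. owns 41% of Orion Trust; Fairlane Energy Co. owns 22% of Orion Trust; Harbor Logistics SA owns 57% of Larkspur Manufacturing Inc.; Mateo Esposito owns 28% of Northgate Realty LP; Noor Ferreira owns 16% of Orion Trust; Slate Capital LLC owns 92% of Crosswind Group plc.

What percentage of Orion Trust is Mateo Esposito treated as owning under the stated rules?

12.076688%

Chain via Slate Capital LLC → Crosswind Group plc → Fairlane Energy Co. (R1): 53% × 92% × 65% × 22% = 6.97268% of Orion Trust.
Chain via Northgate Realty LP → Harbor Logistics SA → Larkspur Manufacturing Inc. (R1): 28% × 78% × 57% × 41% = 5.104008% of Orion Trust.
Aggregating (R2): 6.97268% + 5.104008% = 12.076688%.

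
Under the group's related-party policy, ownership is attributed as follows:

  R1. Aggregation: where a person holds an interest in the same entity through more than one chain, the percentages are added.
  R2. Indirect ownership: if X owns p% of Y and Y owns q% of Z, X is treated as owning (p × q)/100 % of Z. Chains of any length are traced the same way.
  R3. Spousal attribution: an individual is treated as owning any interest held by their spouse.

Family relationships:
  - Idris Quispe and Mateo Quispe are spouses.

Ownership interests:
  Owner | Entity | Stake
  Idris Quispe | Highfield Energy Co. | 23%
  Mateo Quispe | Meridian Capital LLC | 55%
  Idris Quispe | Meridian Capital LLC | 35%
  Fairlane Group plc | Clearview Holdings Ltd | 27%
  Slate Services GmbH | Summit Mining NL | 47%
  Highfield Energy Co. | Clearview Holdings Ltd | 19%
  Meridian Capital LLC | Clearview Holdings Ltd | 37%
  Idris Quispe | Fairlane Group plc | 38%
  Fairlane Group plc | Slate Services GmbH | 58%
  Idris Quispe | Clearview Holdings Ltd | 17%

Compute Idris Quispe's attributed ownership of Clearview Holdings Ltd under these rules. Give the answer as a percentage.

64.93%

By spousal attribution (R3), Idris Quispe is treated as also owning Mateo Quispe's interest in Meridian Capital LLC, giving 35% + 55% = 90%.
Chain via Meridian Capital LLC (R2): 90% × 37% = 33.3% of Clearview Holdings Ltd.
Chain via Fairlane Group plc (R2): 38% × 27% = 10.26% of Clearview Holdings Ltd.
Chain via Highfield Energy Co. (R2): 23% × 19% = 4.37% of Clearview Holdings Ltd.
Direct interest in Clearview Holdings Ltd: 17%.
Aggregating (R1): 33.3% + 10.26% + 4.37% + 17% = 64.93%.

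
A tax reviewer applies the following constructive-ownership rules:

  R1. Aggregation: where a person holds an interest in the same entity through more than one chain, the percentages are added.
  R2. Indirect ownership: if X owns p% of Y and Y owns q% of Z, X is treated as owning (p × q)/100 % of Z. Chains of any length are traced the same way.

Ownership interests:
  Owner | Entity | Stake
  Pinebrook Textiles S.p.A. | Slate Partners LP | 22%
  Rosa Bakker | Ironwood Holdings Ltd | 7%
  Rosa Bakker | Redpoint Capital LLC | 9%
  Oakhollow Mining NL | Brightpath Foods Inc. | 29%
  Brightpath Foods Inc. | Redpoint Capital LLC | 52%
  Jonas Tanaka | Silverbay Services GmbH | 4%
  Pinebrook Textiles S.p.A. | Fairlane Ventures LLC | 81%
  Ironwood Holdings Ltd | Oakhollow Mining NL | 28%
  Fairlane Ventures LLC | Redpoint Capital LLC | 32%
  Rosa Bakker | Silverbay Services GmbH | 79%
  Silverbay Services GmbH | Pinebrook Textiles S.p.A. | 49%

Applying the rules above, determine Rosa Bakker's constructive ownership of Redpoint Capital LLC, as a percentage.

19.3292%

Chain via Ironwood Holdings Ltd → Oakhollow Mining NL → Brightpath Foods Inc. (R2): 7% × 28% × 29% × 52% = 0.295568% of Redpoint Capital LLC.
Chain via Silverbay Services GmbH → Pinebrook Textiles S.p.A. → Fairlane Ventures LLC (R2): 79% × 49% × 81% × 32% = 10.033632% of Redpoint Capital LLC.
Direct interest in Redpoint Capital LLC: 9%.
Aggregating (R1): 0.295568% + 10.033632% + 9% = 19.3292%.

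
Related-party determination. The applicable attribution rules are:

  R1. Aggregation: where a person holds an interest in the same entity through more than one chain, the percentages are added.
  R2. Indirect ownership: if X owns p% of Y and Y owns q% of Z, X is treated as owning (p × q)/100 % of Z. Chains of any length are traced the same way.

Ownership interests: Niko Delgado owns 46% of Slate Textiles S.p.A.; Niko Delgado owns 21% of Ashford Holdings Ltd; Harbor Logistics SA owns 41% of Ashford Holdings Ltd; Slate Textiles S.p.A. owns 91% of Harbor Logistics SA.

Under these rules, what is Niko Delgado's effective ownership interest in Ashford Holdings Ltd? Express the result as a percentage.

38.1626%

Chain via Slate Textiles S.p.A. → Harbor Logistics SA (R2): 46% × 91% × 41% = 17.1626% of Ashford Holdings Ltd.
Direct interest in Ashford Holdings Ltd: 21%.
Aggregating (R1): 17.1626% + 21% = 38.1626%.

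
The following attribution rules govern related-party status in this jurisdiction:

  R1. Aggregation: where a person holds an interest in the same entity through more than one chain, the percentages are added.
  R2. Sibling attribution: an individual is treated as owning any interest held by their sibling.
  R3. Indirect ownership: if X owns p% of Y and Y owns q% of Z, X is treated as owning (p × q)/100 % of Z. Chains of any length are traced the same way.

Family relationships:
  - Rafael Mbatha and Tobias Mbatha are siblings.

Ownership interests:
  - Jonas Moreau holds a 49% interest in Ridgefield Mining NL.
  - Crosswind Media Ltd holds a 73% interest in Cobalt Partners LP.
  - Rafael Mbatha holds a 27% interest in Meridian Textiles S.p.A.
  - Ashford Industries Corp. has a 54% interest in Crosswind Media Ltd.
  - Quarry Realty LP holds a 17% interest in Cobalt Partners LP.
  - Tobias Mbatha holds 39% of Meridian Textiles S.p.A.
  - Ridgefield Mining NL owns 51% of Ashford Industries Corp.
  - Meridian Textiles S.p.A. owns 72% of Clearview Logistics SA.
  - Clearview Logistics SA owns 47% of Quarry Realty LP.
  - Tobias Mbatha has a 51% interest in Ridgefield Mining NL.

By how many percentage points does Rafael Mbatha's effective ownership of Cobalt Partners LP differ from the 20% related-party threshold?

5.95001

By sibling attribution (R2), Rafael Mbatha is treated as also owning Tobias Mbatha's interest in Meridian Textiles S.p.A, giving 27% + 39% = 66%.
By sibling attribution (R2), Rafael Mbatha is treated as owning Tobias Mbatha's 51% interest in Ridgefield Mining NL.
Chain via Meridian Textiles S.p.A. → Clearview Logistics SA → Quarry Realty LP (R3): 66% × 72% × 47% × 17% = 3.796848% of Cobalt Partners LP.
Chain via Ridgefield Mining NL → Ashford Industries Corp. → Crosswind Media Ltd (R3): 51% × 51% × 54% × 73% = 10.253142% of Cobalt Partners LP.
Aggregating (R1): 3.796848% + 10.253142% = 14.04999%.
14.04999% falls short of the 20% threshold by 5.95001 percentage points.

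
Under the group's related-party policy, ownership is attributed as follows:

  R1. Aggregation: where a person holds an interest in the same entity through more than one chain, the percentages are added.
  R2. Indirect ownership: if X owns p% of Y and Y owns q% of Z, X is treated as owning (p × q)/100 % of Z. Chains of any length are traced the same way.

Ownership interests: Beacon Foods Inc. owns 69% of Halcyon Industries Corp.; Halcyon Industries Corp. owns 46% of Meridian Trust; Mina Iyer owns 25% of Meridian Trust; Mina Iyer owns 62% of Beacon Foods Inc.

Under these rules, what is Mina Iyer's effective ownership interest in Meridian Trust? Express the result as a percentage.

44.6788%

Chain via Beacon Foods Inc. → Halcyon Industries Corp. (R2): 62% × 69% × 46% = 19.6788% of Meridian Trust.
Direct interest in Meridian Trust: 25%.
Aggregating (R1): 19.6788% + 25% = 44.6788%.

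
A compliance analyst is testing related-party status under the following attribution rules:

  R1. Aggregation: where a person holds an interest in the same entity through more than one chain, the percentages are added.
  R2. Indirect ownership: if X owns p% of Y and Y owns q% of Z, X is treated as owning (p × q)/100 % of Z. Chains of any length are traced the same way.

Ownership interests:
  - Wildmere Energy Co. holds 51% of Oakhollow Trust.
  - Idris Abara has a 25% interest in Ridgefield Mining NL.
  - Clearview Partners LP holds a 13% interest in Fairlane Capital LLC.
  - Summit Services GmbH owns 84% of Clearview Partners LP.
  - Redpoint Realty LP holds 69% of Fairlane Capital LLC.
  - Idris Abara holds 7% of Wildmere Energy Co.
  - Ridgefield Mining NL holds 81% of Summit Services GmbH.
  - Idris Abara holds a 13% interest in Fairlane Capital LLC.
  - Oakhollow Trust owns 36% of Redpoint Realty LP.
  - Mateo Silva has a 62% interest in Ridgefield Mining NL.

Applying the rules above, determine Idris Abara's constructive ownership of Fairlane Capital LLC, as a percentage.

16.098088%

Chain via Ridgefield Mining NL → Summit Services GmbH → Clearview Partners LP (R2): 25% × 81% × 84% × 13% = 2.2113% of Fairlane Capital LLC.
Chain via Wildmere Energy Co. → Oakhollow Trust → Redpoint Realty LP (R2): 7% × 51% × 36% × 69% = 0.886788% of Fairlane Capital LLC.
Direct interest in Fairlane Capital LLC: 13%.
Aggregating (R1): 2.2113% + 0.886788% + 13% = 16.098088%.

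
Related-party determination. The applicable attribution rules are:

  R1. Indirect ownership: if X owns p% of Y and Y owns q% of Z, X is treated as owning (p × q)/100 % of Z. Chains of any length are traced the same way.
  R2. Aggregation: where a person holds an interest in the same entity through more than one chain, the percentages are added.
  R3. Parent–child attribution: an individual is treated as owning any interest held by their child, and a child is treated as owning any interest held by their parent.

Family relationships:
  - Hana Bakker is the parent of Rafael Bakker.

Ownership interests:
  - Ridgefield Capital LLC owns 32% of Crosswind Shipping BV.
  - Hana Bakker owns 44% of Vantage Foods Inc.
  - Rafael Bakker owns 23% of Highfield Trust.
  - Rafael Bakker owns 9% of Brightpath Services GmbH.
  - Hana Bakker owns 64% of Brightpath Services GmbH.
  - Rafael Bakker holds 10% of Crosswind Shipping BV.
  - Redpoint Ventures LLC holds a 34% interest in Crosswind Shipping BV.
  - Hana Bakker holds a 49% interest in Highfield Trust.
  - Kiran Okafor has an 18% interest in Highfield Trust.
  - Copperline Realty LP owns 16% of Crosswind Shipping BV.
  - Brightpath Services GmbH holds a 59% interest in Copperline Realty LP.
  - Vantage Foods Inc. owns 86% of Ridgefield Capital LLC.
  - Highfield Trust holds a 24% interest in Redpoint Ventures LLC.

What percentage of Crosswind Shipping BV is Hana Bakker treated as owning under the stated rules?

By parent–child attribution (R3), Hana Bakker is treated as also owning Rafael Bakker's interest in Brightpath Services GmbH, giving 64% + 9% = 73%.
By parent–child attribution (R3), Hana Bakker is treated as also owning Rafael Bakker's interest in Highfield Trust, giving 49% + 23% = 72%.
By parent–child attribution (R3), Hana Bakker is treated as owning Rafael Bakker's 10% interest in Crosswind Shipping BV.
Chain via Brightpath Services GmbH → Copperline Realty LP (R1): 73% × 59% × 16% = 6.8912% of Crosswind Shipping BV.
Chain via Highfield Trust → Redpoint Ventures LLC (R1): 72% × 24% × 34% = 5.8752% of Crosswind Shipping BV.
Chain via Vantage Foods Inc. → Ridgefield Capital LLC (R1): 44% × 86% × 32% = 12.1088% of Crosswind Shipping BV.
Direct interest in Crosswind Shipping BV: 10%.
Aggregating (R2): 6.8912% + 5.8752% + 12.1088% + 10% = 34.8752%.

34.8752%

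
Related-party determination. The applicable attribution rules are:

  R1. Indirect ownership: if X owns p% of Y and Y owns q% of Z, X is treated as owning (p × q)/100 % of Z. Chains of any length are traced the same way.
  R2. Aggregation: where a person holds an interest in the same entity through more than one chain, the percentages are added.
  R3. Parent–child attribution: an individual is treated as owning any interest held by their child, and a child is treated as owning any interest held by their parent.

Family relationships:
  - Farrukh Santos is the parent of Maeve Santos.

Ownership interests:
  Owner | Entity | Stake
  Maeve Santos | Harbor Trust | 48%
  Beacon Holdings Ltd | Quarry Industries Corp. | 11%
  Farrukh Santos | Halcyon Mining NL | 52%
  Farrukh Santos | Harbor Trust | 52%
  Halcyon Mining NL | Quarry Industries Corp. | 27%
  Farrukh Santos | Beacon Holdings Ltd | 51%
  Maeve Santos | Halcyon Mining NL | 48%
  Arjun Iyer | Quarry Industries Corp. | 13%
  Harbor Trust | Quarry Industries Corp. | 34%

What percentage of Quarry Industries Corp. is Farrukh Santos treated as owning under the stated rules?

66.61%

By parent–child attribution (R3), Farrukh Santos is treated as also owning Maeve Santos's interest in Halcyon Mining NL, giving 52% + 48% = 100%.
By parent–child attribution (R3), Farrukh Santos is treated as also owning Maeve Santos's interest in Harbor Trust, giving 52% + 48% = 100%.
Chain via Halcyon Mining NL (R1): 100% × 27% = 27% of Quarry Industries Corp.
Chain via Beacon Holdings Ltd (R1): 51% × 11% = 5.61% of Quarry Industries Corp.
Chain via Harbor Trust (R1): 100% × 34% = 34% of Quarry Industries Corp.
Aggregating (R2): 27% + 5.61% + 34% = 66.61%.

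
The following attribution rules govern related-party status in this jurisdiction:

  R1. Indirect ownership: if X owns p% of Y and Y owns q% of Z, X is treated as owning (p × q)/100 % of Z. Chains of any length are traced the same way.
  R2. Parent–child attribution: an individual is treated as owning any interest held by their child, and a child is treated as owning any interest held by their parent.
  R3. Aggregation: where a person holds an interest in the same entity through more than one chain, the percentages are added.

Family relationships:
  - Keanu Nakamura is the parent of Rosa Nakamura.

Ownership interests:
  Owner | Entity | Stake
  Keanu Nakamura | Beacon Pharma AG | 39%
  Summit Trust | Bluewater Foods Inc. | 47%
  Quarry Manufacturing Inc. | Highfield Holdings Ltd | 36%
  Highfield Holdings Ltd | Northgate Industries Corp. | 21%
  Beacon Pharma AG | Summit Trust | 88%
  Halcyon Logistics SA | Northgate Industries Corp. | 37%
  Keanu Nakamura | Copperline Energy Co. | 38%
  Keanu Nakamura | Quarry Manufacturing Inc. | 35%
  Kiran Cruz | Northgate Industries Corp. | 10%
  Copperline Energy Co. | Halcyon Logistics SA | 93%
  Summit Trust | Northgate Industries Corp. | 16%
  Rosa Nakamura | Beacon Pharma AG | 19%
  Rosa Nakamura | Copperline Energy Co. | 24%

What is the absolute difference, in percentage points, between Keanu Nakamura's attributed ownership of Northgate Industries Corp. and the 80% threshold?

By parent–child attribution (R2), Keanu Nakamura is treated as also owning Rosa Nakamura's interest in Copperline Energy Co, giving 38% + 24% = 62%.
By parent–child attribution (R2), Keanu Nakamura is treated as also owning Rosa Nakamura's interest in Beacon Pharma AG, giving 39% + 19% = 58%.
Chain via Copperline Energy Co. → Halcyon Logistics SA (R1): 62% × 93% × 37% = 21.3342% of Northgate Industries Corp.
Chain via Quarry Manufacturing Inc. → Highfield Holdings Ltd (R1): 35% × 36% × 21% = 2.646% of Northgate Industries Corp.
Chain via Beacon Pharma AG → Summit Trust (R1): 58% × 88% × 16% = 8.1664% of Northgate Industries Corp.
Aggregating (R3): 21.3342% + 2.646% + 8.1664% = 32.1466%.
32.1466% falls short of the 80% threshold by 47.8534 percentage points.

47.8534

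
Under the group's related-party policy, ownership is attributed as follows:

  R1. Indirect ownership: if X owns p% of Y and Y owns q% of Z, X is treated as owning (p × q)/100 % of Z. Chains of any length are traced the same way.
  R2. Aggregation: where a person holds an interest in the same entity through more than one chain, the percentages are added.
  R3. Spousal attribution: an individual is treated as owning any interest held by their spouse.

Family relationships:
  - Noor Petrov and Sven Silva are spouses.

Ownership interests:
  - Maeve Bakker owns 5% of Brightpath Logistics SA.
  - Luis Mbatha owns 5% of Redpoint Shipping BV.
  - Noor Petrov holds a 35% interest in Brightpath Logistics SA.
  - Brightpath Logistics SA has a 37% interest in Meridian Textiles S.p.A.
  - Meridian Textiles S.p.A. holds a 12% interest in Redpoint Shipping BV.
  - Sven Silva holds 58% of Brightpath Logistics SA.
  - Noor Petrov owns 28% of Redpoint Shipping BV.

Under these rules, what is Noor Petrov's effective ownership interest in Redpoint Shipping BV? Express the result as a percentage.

32.1292%

By spousal attribution (R3), Noor Petrov is treated as also owning Sven Silva's interest in Brightpath Logistics SA, giving 35% + 58% = 93%.
Chain via Brightpath Logistics SA → Meridian Textiles S.p.A. (R1): 93% × 37% × 12% = 4.1292% of Redpoint Shipping BV.
Direct interest in Redpoint Shipping BV: 28%.
Aggregating (R2): 4.1292% + 28% = 32.1292%.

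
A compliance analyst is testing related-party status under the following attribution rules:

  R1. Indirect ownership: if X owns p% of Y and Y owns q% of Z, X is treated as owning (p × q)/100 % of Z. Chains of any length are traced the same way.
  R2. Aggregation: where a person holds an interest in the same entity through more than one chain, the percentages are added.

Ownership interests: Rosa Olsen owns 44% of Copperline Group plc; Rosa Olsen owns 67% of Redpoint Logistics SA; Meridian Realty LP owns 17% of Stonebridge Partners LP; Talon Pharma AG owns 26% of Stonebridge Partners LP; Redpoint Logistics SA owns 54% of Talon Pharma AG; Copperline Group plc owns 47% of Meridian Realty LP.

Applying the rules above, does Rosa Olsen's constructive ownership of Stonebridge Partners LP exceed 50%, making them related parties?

No

Chain via Copperline Group plc → Meridian Realty LP (R1): 44% × 47% × 17% = 3.5156% of Stonebridge Partners LP.
Chain via Redpoint Logistics SA → Talon Pharma AG (R1): 67% × 54% × 26% = 9.4068% of Stonebridge Partners LP.
Aggregating (R2): 3.5156% + 9.4068% = 12.9224%.
12.9224% does not exceed the 50% threshold, so Rosa is not a related party to Stonebridge Partners LP.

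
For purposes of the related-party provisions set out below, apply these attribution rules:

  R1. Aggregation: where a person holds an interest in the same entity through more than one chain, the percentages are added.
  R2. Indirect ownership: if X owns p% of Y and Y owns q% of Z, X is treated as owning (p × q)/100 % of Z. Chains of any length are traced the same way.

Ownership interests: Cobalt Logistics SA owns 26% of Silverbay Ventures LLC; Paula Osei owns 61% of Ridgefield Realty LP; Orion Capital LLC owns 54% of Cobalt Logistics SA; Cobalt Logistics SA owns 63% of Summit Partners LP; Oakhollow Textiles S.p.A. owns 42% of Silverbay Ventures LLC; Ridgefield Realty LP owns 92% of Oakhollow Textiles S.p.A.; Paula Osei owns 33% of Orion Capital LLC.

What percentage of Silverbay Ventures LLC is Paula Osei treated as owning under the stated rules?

28.2036%

Chain via Orion Capital LLC → Cobalt Logistics SA (R2): 33% × 54% × 26% = 4.6332% of Silverbay Ventures LLC.
Chain via Ridgefield Realty LP → Oakhollow Textiles S.p.A. (R2): 61% × 92% × 42% = 23.5704% of Silverbay Ventures LLC.
Aggregating (R1): 4.6332% + 23.5704% = 28.2036%.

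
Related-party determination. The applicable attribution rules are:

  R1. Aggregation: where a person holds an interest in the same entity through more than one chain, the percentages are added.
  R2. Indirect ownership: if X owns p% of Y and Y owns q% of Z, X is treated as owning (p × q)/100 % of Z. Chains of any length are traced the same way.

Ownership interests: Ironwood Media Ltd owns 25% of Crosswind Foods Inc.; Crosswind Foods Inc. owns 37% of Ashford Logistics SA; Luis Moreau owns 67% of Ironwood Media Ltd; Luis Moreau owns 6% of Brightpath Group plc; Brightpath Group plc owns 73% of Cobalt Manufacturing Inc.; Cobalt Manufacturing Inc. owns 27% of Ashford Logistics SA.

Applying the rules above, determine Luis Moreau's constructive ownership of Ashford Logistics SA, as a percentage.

7.3801%

Chain via Brightpath Group plc → Cobalt Manufacturing Inc. (R2): 6% × 73% × 27% = 1.1826% of Ashford Logistics SA.
Chain via Ironwood Media Ltd → Crosswind Foods Inc. (R2): 67% × 25% × 37% = 6.1975% of Ashford Logistics SA.
Aggregating (R1): 1.1826% + 6.1975% = 7.3801%.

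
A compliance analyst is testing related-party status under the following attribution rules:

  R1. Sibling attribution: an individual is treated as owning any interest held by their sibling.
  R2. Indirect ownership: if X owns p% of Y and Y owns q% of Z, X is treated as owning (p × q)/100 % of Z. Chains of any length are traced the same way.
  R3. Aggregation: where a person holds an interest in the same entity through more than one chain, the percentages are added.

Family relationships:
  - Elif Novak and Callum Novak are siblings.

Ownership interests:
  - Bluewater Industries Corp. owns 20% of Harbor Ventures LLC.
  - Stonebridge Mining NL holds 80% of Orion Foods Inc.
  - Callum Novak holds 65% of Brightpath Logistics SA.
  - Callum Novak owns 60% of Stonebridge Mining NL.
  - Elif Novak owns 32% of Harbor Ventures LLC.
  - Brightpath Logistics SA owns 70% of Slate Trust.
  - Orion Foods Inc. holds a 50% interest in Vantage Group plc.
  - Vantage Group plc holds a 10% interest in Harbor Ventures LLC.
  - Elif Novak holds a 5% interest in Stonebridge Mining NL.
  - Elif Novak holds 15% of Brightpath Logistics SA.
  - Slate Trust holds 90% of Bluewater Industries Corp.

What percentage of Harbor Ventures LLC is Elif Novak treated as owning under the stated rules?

By sibling attribution (R1), Elif Novak is treated as also owning Callum Novak's interest in Stonebridge Mining NL, giving 5% + 60% = 65%.
By sibling attribution (R1), Elif Novak is treated as also owning Callum Novak's interest in Brightpath Logistics SA, giving 15% + 65% = 80%.
Chain via Stonebridge Mining NL → Orion Foods Inc. → Vantage Group plc (R2): 65% × 80% × 50% × 10% = 2.6% of Harbor Ventures LLC.
Chain via Brightpath Logistics SA → Slate Trust → Bluewater Industries Corp. (R2): 80% × 70% × 90% × 20% = 10.08% of Harbor Ventures LLC.
Direct interest in Harbor Ventures LLC: 32%.
Aggregating (R3): 2.6% + 10.08% + 32% = 44.68%.

44.68%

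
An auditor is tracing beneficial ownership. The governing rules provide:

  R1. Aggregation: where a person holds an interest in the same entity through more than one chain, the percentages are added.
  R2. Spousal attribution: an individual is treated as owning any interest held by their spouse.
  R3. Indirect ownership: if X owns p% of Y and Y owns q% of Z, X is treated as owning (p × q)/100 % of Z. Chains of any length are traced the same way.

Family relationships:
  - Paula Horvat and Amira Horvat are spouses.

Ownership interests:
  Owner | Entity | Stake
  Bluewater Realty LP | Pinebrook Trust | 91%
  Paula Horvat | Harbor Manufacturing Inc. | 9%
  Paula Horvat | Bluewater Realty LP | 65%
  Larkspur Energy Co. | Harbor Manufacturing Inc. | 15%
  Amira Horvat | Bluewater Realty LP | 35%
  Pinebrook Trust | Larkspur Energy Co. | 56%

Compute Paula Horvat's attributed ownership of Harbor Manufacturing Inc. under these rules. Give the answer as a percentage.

16.644%

By spousal attribution (R2), Paula Horvat is treated as also owning Amira Horvat's interest in Bluewater Realty LP, giving 65% + 35% = 100%.
Chain via Bluewater Realty LP → Pinebrook Trust → Larkspur Energy Co. (R3): 100% × 91% × 56% × 15% = 7.644% of Harbor Manufacturing Inc.
Direct interest in Harbor Manufacturing Inc: 9%.
Aggregating (R1): 7.644% + 9% = 16.644%.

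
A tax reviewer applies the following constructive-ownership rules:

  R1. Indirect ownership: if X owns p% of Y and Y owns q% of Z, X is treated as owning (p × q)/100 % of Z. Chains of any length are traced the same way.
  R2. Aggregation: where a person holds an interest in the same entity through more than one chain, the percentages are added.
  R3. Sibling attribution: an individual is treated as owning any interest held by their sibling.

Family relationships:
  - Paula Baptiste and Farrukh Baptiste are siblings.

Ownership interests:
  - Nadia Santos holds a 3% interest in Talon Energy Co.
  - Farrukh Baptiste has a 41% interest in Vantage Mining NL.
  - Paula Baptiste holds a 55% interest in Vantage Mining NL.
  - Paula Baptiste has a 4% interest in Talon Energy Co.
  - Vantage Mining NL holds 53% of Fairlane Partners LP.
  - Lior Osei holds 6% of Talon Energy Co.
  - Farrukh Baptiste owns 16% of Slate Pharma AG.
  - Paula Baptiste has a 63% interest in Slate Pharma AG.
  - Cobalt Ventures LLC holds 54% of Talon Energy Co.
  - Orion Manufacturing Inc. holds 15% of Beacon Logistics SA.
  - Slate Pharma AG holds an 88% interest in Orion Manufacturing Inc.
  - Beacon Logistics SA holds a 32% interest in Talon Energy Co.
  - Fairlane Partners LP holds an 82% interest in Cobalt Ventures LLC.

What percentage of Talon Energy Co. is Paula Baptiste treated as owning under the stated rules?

By sibling attribution (R3), Paula Baptiste is treated as also owning Farrukh Baptiste's interest in Slate Pharma AG, giving 63% + 16% = 79%.
By sibling attribution (R3), Paula Baptiste is treated as also owning Farrukh Baptiste's interest in Vantage Mining NL, giving 55% + 41% = 96%.
Chain via Slate Pharma AG → Orion Manufacturing Inc. → Beacon Logistics SA (R1): 79% × 88% × 15% × 32% = 3.33696% of Talon Energy Co.
Chain via Vantage Mining NL → Fairlane Partners LP → Cobalt Ventures LLC (R1): 96% × 53% × 82% × 54% = 22.529664% of Talon Energy Co.
Direct interest in Talon Energy Co: 4%.
Aggregating (R2): 3.33696% + 22.529664% + 4% = 29.866624%.

29.866624%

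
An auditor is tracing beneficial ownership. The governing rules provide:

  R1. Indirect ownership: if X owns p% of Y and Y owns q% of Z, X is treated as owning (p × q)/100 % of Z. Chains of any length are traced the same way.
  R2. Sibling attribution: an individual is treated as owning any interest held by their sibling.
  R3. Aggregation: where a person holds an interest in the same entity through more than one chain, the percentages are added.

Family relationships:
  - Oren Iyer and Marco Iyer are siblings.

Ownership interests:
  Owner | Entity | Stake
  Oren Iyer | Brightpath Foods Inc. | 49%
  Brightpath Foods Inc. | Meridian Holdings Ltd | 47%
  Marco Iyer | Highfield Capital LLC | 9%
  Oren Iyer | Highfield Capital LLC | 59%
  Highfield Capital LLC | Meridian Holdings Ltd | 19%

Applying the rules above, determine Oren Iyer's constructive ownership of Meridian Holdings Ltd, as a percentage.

35.95%

By sibling attribution (R2), Oren Iyer is treated as also owning Marco Iyer's interest in Highfield Capital LLC, giving 59% + 9% = 68%.
Chain via Brightpath Foods Inc. (R1): 49% × 47% = 23.03% of Meridian Holdings Ltd.
Chain via Highfield Capital LLC (R1): 68% × 19% = 12.92% of Meridian Holdings Ltd.
Aggregating (R3): 23.03% + 12.92% = 35.95%.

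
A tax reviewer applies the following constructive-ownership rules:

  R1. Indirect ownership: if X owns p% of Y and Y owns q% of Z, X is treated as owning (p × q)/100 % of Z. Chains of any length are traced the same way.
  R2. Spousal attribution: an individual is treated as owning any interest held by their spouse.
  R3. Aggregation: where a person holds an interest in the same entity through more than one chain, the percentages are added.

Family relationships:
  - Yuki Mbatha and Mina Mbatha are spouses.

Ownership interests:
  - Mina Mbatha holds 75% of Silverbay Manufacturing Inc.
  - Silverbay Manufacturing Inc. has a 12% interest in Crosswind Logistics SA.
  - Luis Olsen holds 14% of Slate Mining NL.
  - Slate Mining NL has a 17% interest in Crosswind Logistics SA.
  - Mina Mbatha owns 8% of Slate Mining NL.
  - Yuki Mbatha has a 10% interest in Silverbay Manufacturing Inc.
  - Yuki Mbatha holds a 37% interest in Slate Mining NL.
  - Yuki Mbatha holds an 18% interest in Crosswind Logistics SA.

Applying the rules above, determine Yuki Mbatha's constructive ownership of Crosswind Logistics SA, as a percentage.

35.85%

By spousal attribution (R2), Yuki Mbatha is treated as also owning Mina Mbatha's interest in Silverbay Manufacturing Inc, giving 10% + 75% = 85%.
By spousal attribution (R2), Yuki Mbatha is treated as also owning Mina Mbatha's interest in Slate Mining NL, giving 37% + 8% = 45%.
Chain via Silverbay Manufacturing Inc. (R1): 85% × 12% = 10.2% of Crosswind Logistics SA.
Chain via Slate Mining NL (R1): 45% × 17% = 7.65% of Crosswind Logistics SA.
Direct interest in Crosswind Logistics SA: 18%.
Aggregating (R3): 10.2% + 7.65% + 18% = 35.85%.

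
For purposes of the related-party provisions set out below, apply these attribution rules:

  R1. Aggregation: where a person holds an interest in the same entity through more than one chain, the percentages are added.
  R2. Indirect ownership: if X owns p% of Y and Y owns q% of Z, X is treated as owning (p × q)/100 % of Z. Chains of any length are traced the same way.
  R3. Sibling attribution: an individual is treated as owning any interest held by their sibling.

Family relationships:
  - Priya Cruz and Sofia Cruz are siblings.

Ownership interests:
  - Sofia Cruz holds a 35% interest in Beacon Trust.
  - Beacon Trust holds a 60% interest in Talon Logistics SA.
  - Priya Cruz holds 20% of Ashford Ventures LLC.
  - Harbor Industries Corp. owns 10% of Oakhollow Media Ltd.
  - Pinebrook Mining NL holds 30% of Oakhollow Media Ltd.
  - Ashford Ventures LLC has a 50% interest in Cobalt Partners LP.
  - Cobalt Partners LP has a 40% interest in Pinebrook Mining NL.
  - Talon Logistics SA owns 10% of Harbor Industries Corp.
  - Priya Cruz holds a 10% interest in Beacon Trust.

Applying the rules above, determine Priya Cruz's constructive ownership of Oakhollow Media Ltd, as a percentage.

By sibling attribution (R3), Priya Cruz is treated as also owning Sofia Cruz's interest in Beacon Trust, giving 10% + 35% = 45%.
Chain via Ashford Ventures LLC → Cobalt Partners LP → Pinebrook Mining NL (R2): 20% × 50% × 40% × 30% = 1.2% of Oakhollow Media Ltd.
Chain via Beacon Trust → Talon Logistics SA → Harbor Industries Corp. (R2): 45% × 60% × 10% × 10% = 0.27% of Oakhollow Media Ltd.
Aggregating (R1): 1.2% + 0.27% = 1.47%.

1.47%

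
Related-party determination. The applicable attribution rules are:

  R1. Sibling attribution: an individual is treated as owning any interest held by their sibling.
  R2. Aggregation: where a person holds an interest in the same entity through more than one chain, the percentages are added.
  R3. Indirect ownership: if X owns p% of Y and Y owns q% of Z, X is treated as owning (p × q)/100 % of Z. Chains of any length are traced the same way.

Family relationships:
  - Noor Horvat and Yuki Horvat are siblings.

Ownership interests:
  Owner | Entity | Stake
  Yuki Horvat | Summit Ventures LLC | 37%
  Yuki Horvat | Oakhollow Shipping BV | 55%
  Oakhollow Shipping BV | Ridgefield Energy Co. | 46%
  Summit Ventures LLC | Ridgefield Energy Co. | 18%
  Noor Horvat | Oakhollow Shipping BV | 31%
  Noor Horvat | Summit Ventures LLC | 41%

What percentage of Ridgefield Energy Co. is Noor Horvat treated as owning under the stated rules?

53.6%

By sibling attribution (R1), Noor Horvat is treated as also owning Yuki Horvat's interest in Summit Ventures LLC, giving 41% + 37% = 78%.
By sibling attribution (R1), Noor Horvat is treated as also owning Yuki Horvat's interest in Oakhollow Shipping BV, giving 31% + 55% = 86%.
Chain via Summit Ventures LLC (R3): 78% × 18% = 14.04% of Ridgefield Energy Co.
Chain via Oakhollow Shipping BV (R3): 86% × 46% = 39.56% of Ridgefield Energy Co.
Aggregating (R2): 14.04% + 39.56% = 53.6%.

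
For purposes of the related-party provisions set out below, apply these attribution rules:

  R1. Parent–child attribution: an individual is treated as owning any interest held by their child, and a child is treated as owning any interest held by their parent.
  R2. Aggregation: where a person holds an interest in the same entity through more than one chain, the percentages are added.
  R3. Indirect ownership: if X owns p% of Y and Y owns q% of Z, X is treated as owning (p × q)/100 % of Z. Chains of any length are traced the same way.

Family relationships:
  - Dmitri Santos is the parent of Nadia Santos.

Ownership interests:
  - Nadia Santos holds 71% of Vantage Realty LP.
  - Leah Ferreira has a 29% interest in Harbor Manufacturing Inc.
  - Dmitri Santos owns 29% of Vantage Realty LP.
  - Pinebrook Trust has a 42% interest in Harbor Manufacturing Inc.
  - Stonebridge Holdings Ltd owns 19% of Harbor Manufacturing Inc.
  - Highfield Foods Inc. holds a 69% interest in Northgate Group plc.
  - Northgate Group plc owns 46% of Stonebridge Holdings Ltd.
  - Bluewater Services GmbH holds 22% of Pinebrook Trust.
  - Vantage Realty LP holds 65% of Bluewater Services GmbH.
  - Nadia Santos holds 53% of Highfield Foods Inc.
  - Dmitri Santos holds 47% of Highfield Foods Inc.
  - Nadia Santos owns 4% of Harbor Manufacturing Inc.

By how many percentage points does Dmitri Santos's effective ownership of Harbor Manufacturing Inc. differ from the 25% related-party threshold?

By parent–child attribution (R1), Dmitri Santos is treated as also owning Nadia Santos's interest in Vantage Realty LP, giving 29% + 71% = 100%.
By parent–child attribution (R1), Dmitri Santos is treated as also owning Nadia Santos's interest in Highfield Foods Inc, giving 47% + 53% = 100%.
By parent–child attribution (R1), Dmitri Santos is treated as owning Nadia Santos's 4% interest in Harbor Manufacturing Inc.
Chain via Vantage Realty LP → Bluewater Services GmbH → Pinebrook Trust (R3): 100% × 65% × 22% × 42% = 6.006% of Harbor Manufacturing Inc.
Chain via Highfield Foods Inc. → Northgate Group plc → Stonebridge Holdings Ltd (R3): 100% × 69% × 46% × 19% = 6.0306% of Harbor Manufacturing Inc.
Direct interest in Harbor Manufacturing Inc: 4%.
Aggregating (R2): 6.006% + 6.0306% + 4% = 16.0366%.
16.0366% falls short of the 25% threshold by 8.9634 percentage points.

8.9634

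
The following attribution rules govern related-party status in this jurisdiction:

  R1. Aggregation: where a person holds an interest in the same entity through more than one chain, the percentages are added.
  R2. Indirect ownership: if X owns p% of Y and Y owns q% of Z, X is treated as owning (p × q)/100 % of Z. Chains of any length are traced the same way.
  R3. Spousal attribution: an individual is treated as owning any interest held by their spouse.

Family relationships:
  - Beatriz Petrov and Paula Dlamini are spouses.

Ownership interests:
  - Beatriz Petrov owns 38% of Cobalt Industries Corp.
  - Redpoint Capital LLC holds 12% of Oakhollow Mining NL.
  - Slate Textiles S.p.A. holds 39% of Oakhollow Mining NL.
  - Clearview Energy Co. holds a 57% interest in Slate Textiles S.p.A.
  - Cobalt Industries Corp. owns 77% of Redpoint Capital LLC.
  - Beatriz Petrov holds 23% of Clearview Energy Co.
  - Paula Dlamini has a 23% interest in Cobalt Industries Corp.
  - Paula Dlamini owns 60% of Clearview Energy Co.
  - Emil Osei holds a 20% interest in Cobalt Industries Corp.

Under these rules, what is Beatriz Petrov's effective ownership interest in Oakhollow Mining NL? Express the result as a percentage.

By spousal attribution (R3), Beatriz Petrov is treated as also owning Paula Dlamini's interest in Clearview Energy Co, giving 23% + 60% = 83%.
By spousal attribution (R3), Beatriz Petrov is treated as also owning Paula Dlamini's interest in Cobalt Industries Corp, giving 38% + 23% = 61%.
Chain via Clearview Energy Co. → Slate Textiles S.p.A. (R2): 83% × 57% × 39% = 18.4509% of Oakhollow Mining NL.
Chain via Cobalt Industries Corp. → Redpoint Capital LLC (R2): 61% × 77% × 12% = 5.6364% of Oakhollow Mining NL.
Aggregating (R1): 18.4509% + 5.6364% = 24.0873%.

24.0873%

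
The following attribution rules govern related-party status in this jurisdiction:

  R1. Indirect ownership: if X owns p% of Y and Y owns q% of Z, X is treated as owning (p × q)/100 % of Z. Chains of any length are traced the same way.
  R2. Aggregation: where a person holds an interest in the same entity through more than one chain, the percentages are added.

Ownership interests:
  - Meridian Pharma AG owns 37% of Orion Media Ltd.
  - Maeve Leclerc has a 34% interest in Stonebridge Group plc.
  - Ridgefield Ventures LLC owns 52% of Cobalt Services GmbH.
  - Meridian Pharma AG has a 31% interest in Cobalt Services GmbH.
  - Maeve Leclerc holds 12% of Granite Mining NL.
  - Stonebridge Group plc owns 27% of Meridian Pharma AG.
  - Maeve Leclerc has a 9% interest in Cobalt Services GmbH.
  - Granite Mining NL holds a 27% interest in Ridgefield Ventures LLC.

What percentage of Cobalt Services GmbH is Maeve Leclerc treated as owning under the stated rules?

Chain via Stonebridge Group plc → Meridian Pharma AG (R1): 34% × 27% × 31% = 2.8458% of Cobalt Services GmbH.
Chain via Granite Mining NL → Ridgefield Ventures LLC (R1): 12% × 27% × 52% = 1.6848% of Cobalt Services GmbH.
Direct interest in Cobalt Services GmbH: 9%.
Aggregating (R2): 2.8458% + 1.6848% + 9% = 13.5306%.

13.5306%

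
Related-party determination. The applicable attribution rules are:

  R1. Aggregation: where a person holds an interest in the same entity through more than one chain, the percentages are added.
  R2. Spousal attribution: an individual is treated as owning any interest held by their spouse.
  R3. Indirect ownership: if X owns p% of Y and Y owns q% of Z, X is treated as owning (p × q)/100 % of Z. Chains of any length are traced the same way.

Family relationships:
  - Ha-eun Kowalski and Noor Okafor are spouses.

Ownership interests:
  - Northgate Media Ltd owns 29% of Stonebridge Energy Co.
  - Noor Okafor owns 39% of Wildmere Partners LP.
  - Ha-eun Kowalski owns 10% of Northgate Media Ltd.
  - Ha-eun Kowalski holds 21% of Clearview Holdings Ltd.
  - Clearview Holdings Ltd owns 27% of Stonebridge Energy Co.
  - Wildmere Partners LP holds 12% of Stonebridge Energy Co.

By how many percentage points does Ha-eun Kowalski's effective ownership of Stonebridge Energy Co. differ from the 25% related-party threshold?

11.75

By spousal attribution (R2), Ha-eun Kowalski is treated as owning Noor Okafor's 39% interest in Wildmere Partners LP.
Chain via Northgate Media Ltd (R3): 10% × 29% = 2.9% of Stonebridge Energy Co.
Chain via Clearview Holdings Ltd (R3): 21% × 27% = 5.67% of Stonebridge Energy Co.
Chain via Wildmere Partners LP (R3): 39% × 12% = 4.68% of Stonebridge Energy Co.
Aggregating (R1): 2.9% + 5.67% + 4.68% = 13.25%.
13.25% falls short of the 25% threshold by 11.75 percentage points.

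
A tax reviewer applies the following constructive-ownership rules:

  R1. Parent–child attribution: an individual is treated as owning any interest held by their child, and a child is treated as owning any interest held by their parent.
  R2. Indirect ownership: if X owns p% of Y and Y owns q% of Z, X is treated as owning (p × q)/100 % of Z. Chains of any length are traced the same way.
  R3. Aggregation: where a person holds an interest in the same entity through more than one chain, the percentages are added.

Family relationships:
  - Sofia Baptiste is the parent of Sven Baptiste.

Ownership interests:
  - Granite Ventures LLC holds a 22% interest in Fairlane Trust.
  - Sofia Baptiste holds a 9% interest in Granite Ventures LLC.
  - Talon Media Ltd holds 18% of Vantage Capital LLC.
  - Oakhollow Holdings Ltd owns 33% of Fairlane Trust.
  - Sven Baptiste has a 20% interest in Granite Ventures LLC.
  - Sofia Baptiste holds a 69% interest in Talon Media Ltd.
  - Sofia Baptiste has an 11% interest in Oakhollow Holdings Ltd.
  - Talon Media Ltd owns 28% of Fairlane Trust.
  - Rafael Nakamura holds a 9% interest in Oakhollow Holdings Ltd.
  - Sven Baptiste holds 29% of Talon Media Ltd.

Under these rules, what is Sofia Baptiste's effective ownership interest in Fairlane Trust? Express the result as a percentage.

37.45%

By parent–child attribution (R1), Sofia Baptiste is treated as also owning Sven Baptiste's interest in Talon Media Ltd, giving 69% + 29% = 98%.
By parent–child attribution (R1), Sofia Baptiste is treated as also owning Sven Baptiste's interest in Granite Ventures LLC, giving 9% + 20% = 29%.
Chain via Talon Media Ltd (R2): 98% × 28% = 27.44% of Fairlane Trust.
Chain via Oakhollow Holdings Ltd (R2): 11% × 33% = 3.63% of Fairlane Trust.
Chain via Granite Ventures LLC (R2): 29% × 22% = 6.38% of Fairlane Trust.
Aggregating (R3): 27.44% + 3.63% + 6.38% = 37.45%.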